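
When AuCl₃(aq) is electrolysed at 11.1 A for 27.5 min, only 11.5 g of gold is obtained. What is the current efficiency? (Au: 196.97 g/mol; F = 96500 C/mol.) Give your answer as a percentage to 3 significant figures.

92.3%

Q = 11.1 × 1650 = 18320 C
n(e⁻) = 18320 / 96500 = 0.1898 mol
Au³⁺ + 3e⁻ → Au, so theoretical n(Au) = 0.06327 mol → 12.46 g
Efficiency = 11.5 / 12.46 = 0.9230 = 92.3%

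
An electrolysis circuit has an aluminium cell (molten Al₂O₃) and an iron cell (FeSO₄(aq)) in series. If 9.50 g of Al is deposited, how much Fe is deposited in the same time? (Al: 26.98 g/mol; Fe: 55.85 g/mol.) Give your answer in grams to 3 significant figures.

n(Al) = 9.50 / 26.98 = 0.3521 mol
Al³⁺ + 3e⁻ → Al, so n(e⁻) = 3 × 0.3521 = 1.056 mol
Since the cells are in series, n(e⁻) in the Fe cell is also 1.056 mol.
Fe²⁺ + 2e⁻ → Fe, so n(Fe) = 1.056 / 2 = 0.5280 mol
m(Fe) = 0.5280 × 55.85 = 29.5 g

29.5 g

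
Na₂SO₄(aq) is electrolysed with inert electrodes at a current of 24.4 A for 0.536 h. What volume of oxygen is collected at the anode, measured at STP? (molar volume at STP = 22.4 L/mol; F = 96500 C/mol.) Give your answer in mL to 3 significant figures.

Charge passed = 24.4 × 1929.6 = 47080 C
n(e⁻) = 47080 / 96500 = 0.4879 mol
2H₂O → O₂ + 4H⁺ + 4e⁻, so n(O₂) = 0.4879 / 4 = 0.1220 mol
V = 0.1220 × 22.4 = 2.733 L
= 2730 mL

2730 mL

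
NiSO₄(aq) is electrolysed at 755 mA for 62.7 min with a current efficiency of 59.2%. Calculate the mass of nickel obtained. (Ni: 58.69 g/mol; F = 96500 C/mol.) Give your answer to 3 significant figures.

0.511 g

Q = 0.755 × 3762 = 2840 C
n(e⁻) = 2840 / 96500 = 0.02943 mol
Ni²⁺ + 2e⁻ → Ni, so theoretical m(Ni) = 0.01472 × 58.69 = 0.8639 g
Actual mass = 59.2% × 0.8639 = 0.511 g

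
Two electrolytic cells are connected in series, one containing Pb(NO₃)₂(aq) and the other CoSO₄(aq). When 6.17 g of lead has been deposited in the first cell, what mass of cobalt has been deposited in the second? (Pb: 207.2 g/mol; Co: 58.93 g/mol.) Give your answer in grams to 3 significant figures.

n(Pb) = 6.17 / 207.2 = 0.02978 mol
Pb²⁺ + 2e⁻ → Pb, so n(e⁻) = 2 × 0.02978 = 0.05956 mol
Since the cells are in series, n(e⁻) in the Co cell is also 0.05956 mol.
Co²⁺ + 2e⁻ → Co, so n(Co) = 0.05956 / 2 = 0.02978 mol
m(Co) = 0.02978 × 58.93 = 1.75 g

1.75 g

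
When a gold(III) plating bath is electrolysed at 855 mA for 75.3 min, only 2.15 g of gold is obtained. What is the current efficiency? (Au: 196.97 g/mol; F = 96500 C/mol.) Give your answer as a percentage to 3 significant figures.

Q = 0.855 × 4518 = 3863 C
n(e⁻) = 3863 / 96500 = 0.04003 mol
Au³⁺ + 3e⁻ → Au, so theoretical n(Au) = 0.01334 mol → 2.628 g
Efficiency = 2.15 / 2.628 = 0.8181 = 81.8%

81.8%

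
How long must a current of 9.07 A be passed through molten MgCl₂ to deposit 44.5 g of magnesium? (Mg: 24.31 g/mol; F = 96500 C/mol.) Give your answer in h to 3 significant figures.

n(Mg) = 44.5 / 24.31 = 1.831 mol
Mg²⁺ + 2e⁻ → Mg, so n(e⁻) = 2 × 1.831 = 3.662 mol
Q = 3.662 × 96500 = 3.534×10^5 C
t = Q / I = 3.534×10^5 / 9.07 = 38960 s = 10.8 h

10.8 h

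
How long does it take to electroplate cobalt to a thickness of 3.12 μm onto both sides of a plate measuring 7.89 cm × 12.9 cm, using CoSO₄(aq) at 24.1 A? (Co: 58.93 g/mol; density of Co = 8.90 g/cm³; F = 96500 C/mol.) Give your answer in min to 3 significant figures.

1.28 min

Plated area = 2 × 7.89 × 12.9 = 203.6 cm²
Volume = 203.6 × 3.12×10⁻⁴ cm = 0.06352 cm³
m(Co) = 0.06352 × 8.90 = 0.5653 g
n(Co) = 0.5653 / 58.93 = 0.009593 mol; n(e⁻) = 2 × 0.009593 = 0.01919 mol
Q = 0.01919 × 96500 = 1852 C
t = 1852 / 24.1 = 76.85 s = 1.28 min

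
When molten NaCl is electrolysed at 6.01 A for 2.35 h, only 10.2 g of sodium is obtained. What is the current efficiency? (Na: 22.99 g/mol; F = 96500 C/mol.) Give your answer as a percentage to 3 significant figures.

Q = 6.01 × 8460 = 50840 C
n(e⁻) = 50840 / 96500 = 0.5268 mol
Na⁺ + e⁻ → Na, so theoretical n(Na) = 0.5268 mol → 12.11 g
Efficiency = 10.2 / 12.11 = 0.8423 = 84.2%

84.2%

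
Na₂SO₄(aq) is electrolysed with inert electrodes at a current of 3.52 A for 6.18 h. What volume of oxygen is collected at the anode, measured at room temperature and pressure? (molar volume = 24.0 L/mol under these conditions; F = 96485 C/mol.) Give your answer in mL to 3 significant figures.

4870 mL

Q = It = 3.52 × 22248 = 78310 C
n(e⁻) = Q/F = 78310/96485 = 0.8116 mol
2H₂O → O₂ + 4H⁺ + 4e⁻, so n(O₂) = 0.8116 / 4 = 0.2029 mol
V = 0.2029 × 24.0 = 4.870 L
= 4870 mL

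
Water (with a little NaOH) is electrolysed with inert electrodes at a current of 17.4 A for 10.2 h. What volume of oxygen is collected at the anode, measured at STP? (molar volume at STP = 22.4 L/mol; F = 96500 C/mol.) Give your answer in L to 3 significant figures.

Q = 17.4 A × 36720 s = 6.389×10^5 C
n(e⁻) = Q/F = 6.389×10^5/96500 = 6.621 mol
2H₂O → O₂ + 4H⁺ + 4e⁻, so n(O₂) = 6.621 / 4 = 1.655 mol
V = 1.655 × 22.4 = 37.07 L

37.1 L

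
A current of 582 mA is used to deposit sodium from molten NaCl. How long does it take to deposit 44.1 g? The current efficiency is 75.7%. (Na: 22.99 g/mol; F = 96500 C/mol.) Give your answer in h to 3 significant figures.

117 h

n(Na) = 44.1 / 22.99 = 1.918 mol
Na⁺ + e⁻ → Na, so n(e⁻) = 1.918 mol
Q = 1.918 × 96500 / 0.757 = 2.445×10^5 C
t = Q / I = 2.445×10^5 / 0.582 = 4.201×10^5 s = 117 h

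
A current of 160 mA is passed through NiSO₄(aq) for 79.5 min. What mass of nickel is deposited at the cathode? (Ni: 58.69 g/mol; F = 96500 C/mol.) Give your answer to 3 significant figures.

Q = It = 0.160 × 4770 = 763.2 C
n(e⁻) = 763.2 / 96500 = 0.007909 mol
Ni²⁺ + 2e⁻ → Ni, so n(Ni) = 0.007909 / 2 = 0.003955 mol
m = 0.003955 × 58.69 = 0.232 g

0.232 g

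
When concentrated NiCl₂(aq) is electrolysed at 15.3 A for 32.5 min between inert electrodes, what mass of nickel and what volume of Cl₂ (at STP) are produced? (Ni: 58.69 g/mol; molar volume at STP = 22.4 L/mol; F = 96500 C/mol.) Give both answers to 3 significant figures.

9.07 g Ni; 3.46 L Cl₂

Q = 15.3 × 1950 = 29840 C; n(e⁻) = 29840 / 96500 = 0.3092 mol
Cathode: Ni²⁺ + 2e⁻ → Ni → n(Ni) = 0.3092/2 = 0.1546 mol → 9.07 g
Anode: 2Cl⁻ → Cl₂ + 2e⁻ → n(Cl₂) = 0.3092/2 = 0.1546 mol → 3.46 L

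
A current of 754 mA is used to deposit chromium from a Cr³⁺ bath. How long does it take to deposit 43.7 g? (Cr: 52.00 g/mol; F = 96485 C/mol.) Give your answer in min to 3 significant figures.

n(Cr) = 43.7 / 52.00 = 0.8404 mol
Cr³⁺ + 3e⁻ → Cr, so n(e⁻) = 3 × 0.8404 = 2.521 mol
Q = 2.521 × 96485 = 2.432×10^5 C
t = Q / I = 2.432×10^5 / 0.754 = 3.225×10^5 s = 5380 min

5380 min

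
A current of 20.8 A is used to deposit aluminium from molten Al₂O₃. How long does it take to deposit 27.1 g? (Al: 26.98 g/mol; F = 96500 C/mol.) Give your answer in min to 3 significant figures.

n(Al) = 27.1 / 26.98 = 1.004 mol
Al³⁺ + 3e⁻ → Al, so n(e⁻) = 3 × 1.004 = 3.012 mol
Q = 3.012 × 96500 = 2.907×10^5 C
t = Q / I = 2.907×10^5 / 20.8 = 13980 s = 233 min

233 min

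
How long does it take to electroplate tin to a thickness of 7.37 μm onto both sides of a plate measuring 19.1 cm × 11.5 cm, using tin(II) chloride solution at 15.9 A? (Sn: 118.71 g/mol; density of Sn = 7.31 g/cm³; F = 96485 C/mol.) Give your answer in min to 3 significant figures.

Plated area = 2 × 19.1 × 11.5 = 439.3 cm²
Volume = 439.3 × 7.37×10⁻⁴ cm = 0.3238 cm³
m(Sn) = 0.3238 × 7.31 = 2.367 g
n(Sn) = 2.367 / 118.71 = 0.01994 mol; n(e⁻) = 2 × 0.01994 = 0.03988 mol
Q = 0.03988 × 96485 = 3848 C
t = 3848 / 15.9 = 242.0 s = 4.03 min

4.03 min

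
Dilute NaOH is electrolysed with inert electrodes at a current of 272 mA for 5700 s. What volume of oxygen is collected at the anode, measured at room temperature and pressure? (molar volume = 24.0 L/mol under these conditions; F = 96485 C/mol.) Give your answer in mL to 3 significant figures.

96.4 mL

Charge passed = 0.272 × 5700 = 1550 C
n(e⁻) = Q/F = 1550/96485 = 0.01606 mol
2H₂O → O₂ + 4H⁺ + 4e⁻, so n(O₂) = 0.01606 / 4 = 0.004015 mol
V = 0.004015 × 24.0 = 0.09636 L
= 96.4 mL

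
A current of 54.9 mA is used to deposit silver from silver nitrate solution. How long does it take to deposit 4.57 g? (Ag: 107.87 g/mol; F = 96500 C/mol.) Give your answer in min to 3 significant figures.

n(Ag) = 4.57 / 107.87 = 0.04237 mol
Ag⁺ + e⁻ → Ag, so n(e⁻) = 0.04237 mol
Q = 0.04237 × 96500 = 4089 C
t = Q / I = 4089 / 0.0549 = 74480 s = 1240 min

1240 min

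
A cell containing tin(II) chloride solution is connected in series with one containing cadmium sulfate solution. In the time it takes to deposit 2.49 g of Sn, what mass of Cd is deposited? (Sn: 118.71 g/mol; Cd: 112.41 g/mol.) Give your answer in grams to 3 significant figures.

n(Sn) = 2.49 / 118.71 = 0.02098 mol
Sn²⁺ + 2e⁻ → Sn, so n(e⁻) = 2 × 0.02098 = 0.04196 mol
In series, the same 0.04196 mol of electrons flows through the second cell.
Cd²⁺ + 2e⁻ → Cd, so n(Cd) = 0.04196 / 2 = 0.02098 mol
m(Cd) = 0.02098 × 112.41 = 2.36 g

2.36 g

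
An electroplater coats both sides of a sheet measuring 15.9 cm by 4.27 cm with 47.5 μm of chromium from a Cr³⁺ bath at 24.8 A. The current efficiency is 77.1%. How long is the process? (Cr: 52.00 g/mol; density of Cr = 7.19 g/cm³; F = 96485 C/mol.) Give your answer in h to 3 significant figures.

0.375 h

Plated area = 2 × 15.9 × 4.27 = 135.8 cm²
Volume = 135.8 × 47.5×10⁻⁴ cm = 0.6451 cm³
m(Cr) = 0.6451 × 7.19 = 4.638 g
n(Cr) = 4.638 / 52.00 = 0.08919 mol; n(e⁻) = 3 × 0.08919 = 0.2676 mol
Q = 0.2676 × 96485 / 0.771 = 33490 C
t = 33490 / 24.8 = 1350 s = 0.375 h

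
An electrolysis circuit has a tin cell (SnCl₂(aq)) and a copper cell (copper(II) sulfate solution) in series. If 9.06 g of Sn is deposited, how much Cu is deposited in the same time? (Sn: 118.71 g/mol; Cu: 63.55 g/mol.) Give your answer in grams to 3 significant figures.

n(Sn) = 9.06 / 118.71 = 0.07632 mol
Sn²⁺ + 2e⁻ → Sn, so n(e⁻) = 2 × 0.07632 = 0.1526 mol
The cells are in series, so the same charge (and hence the same n(e⁻) = 0.1526 mol) passes through both.
Cu²⁺ + 2e⁻ → Cu, so n(Cu) = 0.1526 / 2 = 0.07630 mol
m(Cu) = 0.07630 × 63.55 = 4.85 g

4.85 g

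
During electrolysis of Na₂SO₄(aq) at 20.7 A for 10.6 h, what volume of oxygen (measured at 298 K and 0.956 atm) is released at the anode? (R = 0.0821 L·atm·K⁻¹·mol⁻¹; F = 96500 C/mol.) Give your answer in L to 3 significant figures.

Q = 20.7 A × 38160 s = 7.899×10^5 C
n(e⁻) = 7.899×10^5 / 96500 = 8.185 mol
2H₂O → O₂ + 4H⁺ + 4e⁻, so n(O₂) = 8.185 / 4 = 2.046 mol
V = nRT/P = 2.046 × 0.0821 × 298 / 0.956 = 52.36 L

52.4 L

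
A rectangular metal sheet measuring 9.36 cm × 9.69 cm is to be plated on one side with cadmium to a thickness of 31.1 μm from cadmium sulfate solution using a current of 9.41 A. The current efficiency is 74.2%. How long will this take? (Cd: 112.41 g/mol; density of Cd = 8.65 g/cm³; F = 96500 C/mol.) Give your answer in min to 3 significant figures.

Plated area = 9.36 × 9.69 = 90.70 cm²
Volume = 90.70 × 31.1×10⁻⁴ cm = 0.2821 cm³
m(Cd) = 0.2821 × 8.65 = 2.440 g
n(Cd) = 2.440 / 112.41 = 0.02171 mol; n(e⁻) = 2 × 0.02171 = 0.04342 mol
Q = 0.04342 × 96500 / 0.742 = 5647 C
t = 5647 / 9.41 = 600.1 s = 10.0 min

10.0 min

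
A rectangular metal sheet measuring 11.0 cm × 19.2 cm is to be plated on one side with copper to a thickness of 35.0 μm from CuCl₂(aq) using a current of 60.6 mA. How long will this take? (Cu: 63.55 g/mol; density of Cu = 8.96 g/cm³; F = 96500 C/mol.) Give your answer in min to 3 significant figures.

Plated area = 11.0 × 19.2 = 211.2 cm²
Volume = 211.2 × 35.0×10⁻⁴ cm = 0.7392 cm³
m(Cu) = 0.7392 × 8.96 = 6.623 g
n(Cu) = 6.623 / 63.55 = 0.1042 mol; n(e⁻) = 2 × 0.1042 = 0.2084 mol
Q = 0.2084 × 96500 = 20110 C
t = 20110 / 0.0606 = 3.318×10^5 s = 5530 min

5530 min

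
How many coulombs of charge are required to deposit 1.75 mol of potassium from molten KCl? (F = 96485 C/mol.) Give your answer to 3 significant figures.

1.69×10^5 C

K⁺ + e⁻ → K, so n(e⁻) = 1 × 1.75 = 1.750 mol
Q = 1.750 × 96485 = 1.688×10^5 C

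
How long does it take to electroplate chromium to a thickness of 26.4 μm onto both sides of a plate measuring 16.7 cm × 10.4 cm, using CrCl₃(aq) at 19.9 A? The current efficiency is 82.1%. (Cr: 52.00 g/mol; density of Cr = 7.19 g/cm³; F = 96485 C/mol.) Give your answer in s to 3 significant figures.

2250 s

Plated area = 2 × 16.7 × 10.4 = 347.4 cm²
Volume = 347.4 × 26.4×10⁻⁴ cm = 0.9171 cm³
m(Cr) = 0.9171 × 7.19 = 6.594 g
n(Cr) = 6.594 / 52.00 = 0.1268 mol; n(e⁻) = 3 × 0.1268 = 0.3804 mol
Q = 0.3804 × 96485 / 0.821 = 44710 C
t = 44710 / 19.9 = 2247 s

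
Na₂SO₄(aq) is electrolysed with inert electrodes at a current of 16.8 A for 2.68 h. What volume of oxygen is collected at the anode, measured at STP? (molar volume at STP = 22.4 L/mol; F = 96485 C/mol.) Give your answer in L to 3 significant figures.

9.41 L

Q = It = 16.8 × 9648 = 1.621×10^5 C
n(e⁻) = Q/F = 1.621×10^5/96485 = 1.680 mol
2H₂O → O₂ + 4H⁺ + 4e⁻, so n(O₂) = 1.680 / 4 = 0.4200 mol
V = 0.4200 × 22.4 = 9.408 L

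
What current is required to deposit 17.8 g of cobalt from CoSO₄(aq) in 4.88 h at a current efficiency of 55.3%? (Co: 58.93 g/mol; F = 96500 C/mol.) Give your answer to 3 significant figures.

6.00 A

n(Co) = 17.8 / 58.93 = 0.3021 mol
Co²⁺ + 2e⁻ → Co, so n(e⁻) = 2 × 0.3021 = 0.6042 mol
Q = 0.6042 × 96500 / 0.553 = 1.054×10^5 C
I = Q / t = 1.054×10^5 / 17568 s = 6.00 A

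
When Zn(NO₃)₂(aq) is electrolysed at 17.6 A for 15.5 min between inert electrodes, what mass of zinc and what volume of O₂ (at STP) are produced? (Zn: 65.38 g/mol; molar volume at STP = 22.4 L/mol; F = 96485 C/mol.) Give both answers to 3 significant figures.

Q = 17.6 × 930 = 16370 C; n(e⁻) = 16370 / 96485 = 0.1697 mol
Cathode: Zn²⁺ + 2e⁻ → Zn → n(Zn) = 0.1697/2 = 0.08485 mol → 5.55 g
Anode: 2H₂O → O₂ + 4H⁺ + 4e⁻ → n(O₂) = 0.1697/4 = 0.04243 mol → 0.950 L

5.55 g Zn; 0.950 L O₂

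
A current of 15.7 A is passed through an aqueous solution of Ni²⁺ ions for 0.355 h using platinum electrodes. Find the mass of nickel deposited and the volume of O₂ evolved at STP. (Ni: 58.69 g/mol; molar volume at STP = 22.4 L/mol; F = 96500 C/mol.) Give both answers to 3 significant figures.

Q = 15.7 × 1278 = 20060 C; n(e⁻) = 20060 / 96500 = 0.2079 mol
Cathode: Ni²⁺ + 2e⁻ → Ni → n(Ni) = 0.2079/2 = 0.1040 mol → 6.10 g
Anode: 2H₂O → O₂ + 4H⁺ + 4e⁻ → n(O₂) = 0.2079/4 = 0.05198 mol → 1.16 L

6.10 g Ni; 1.16 L O₂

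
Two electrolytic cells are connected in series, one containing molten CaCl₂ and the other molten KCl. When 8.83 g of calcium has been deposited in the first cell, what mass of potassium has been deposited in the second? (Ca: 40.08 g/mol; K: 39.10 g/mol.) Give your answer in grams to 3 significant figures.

n(Ca) = 8.83 / 40.08 = 0.2203 mol
Ca²⁺ + 2e⁻ → Ca, so n(e⁻) = 2 × 0.2203 = 0.4406 mol
Since the cells are in series, n(e⁻) in the K cell is also 0.4406 mol.
K⁺ + e⁻ → K, so n(K) = 0.4406 mol
m(K) = 0.4406 × 39.10 = 17.2 g

17.2 g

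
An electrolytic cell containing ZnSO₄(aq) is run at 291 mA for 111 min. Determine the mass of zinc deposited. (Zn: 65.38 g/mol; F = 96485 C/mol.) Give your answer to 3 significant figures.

Charge passed = 0.291 × 6660 = 1938 C
n(e⁻) = Q/F = 1938/96485 = 0.02009 mol
Zn²⁺ + 2e⁻ → Zn, so n(Zn) = 0.02009 / 2 = 0.01005 mol
m = 0.01005 × 65.38 = 0.657 g

0.657 g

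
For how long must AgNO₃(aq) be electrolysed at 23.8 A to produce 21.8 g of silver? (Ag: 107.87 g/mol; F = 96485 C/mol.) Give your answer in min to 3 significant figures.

n(Ag) = 21.8 / 107.87 = 0.2021 mol
Ag⁺ + e⁻ → Ag, so n(e⁻) = 0.2021 mol
Q = 0.2021 × 96485 = 19500 C
t = Q / I = 19500 / 23.8 = 819.3 s = 13.7 min

13.7 min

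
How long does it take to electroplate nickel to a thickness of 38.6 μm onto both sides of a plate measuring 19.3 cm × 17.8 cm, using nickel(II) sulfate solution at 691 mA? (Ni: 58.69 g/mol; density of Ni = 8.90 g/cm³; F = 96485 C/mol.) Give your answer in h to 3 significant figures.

Plated area = 2 × 19.3 × 17.8 = 687.1 cm²
Volume = 687.1 × 38.6×10⁻⁴ cm = 2.652 cm³
m(Ni) = 2.652 × 8.90 = 23.60 g
n(Ni) = 23.60 / 58.69 = 0.4021 mol; n(e⁻) = 2 × 0.4021 = 0.8042 mol
Q = 0.8042 × 96485 = 77590 C
t = 77590 / 0.691 = 1.123×10^5 s = 31.2 h

31.2 h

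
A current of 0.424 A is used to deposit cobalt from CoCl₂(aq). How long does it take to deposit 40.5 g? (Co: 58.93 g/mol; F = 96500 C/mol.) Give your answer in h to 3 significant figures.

86.9 h

n(Co) = 40.5 / 58.93 = 0.6873 mol
Co²⁺ + 2e⁻ → Co, so n(e⁻) = 2 × 0.6873 = 1.375 mol
Q = 1.375 × 96500 = 1.327×10^5 C
t = Q / I = 1.327×10^5 / 0.424 = 3.130×10^5 s = 86.9 h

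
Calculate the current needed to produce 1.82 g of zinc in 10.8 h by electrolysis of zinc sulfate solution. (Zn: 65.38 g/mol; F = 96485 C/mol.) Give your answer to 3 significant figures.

n(Zn) = 1.82 / 65.38 = 0.02784 mol
Zn²⁺ + 2e⁻ → Zn, so n(e⁻) = 2 × 0.02784 = 0.05568 mol
Q = 0.05568 × 96485 = 5372 C
I = Q / t = 5372 / 38880 s = 0.138 A

0.138 A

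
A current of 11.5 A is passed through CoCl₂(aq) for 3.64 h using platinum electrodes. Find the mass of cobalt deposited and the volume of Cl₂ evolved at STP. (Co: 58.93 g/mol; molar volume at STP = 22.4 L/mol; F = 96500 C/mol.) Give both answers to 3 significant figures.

Q = 11.5 × 13104 = 1.507×10^5 C; n(e⁻) = 1.507×10^5 / 96500 = 1.562 mol
Cathode: Co²⁺ + 2e⁻ → Co → n(Co) = 1.562/2 = 0.7810 mol → 46.0 g
Anode: 2Cl⁻ → Cl₂ + 2e⁻ → n(Cl₂) = 1.562/2 = 0.7810 mol → 17.5 L

46.0 g Co; 17.5 L Cl₂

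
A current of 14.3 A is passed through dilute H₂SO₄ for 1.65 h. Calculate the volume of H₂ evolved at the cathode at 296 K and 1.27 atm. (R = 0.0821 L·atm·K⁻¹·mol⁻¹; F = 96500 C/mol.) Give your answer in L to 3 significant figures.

8.42 L

Charge passed = 14.3 × 5940 = 84940 C
Moles of electrons = 84940 / 96500 = 0.8802 mol
2H⁺ + 2e⁻ → H₂, so n(H₂) = 0.8802 / 2 = 0.4401 mol
V = nRT/P = 0.4401 × 0.0821 × 296 / 1.27 = 8.421 L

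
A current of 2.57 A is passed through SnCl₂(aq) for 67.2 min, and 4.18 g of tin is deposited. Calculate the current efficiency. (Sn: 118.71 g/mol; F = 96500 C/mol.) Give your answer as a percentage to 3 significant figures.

Q = 2.57 × 4032 = 10360 C
n(e⁻) = 10360 / 96500 = 0.1074 mol
Sn²⁺ + 2e⁻ → Sn, so theoretical n(Sn) = 0.05370 mol → 6.375 g
Efficiency = 4.18 / 6.375 = 0.6557 = 65.6%

65.6%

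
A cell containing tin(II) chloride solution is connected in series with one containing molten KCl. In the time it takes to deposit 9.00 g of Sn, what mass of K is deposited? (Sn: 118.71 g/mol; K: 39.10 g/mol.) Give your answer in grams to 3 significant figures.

n(Sn) = 9.00 / 118.71 = 0.07582 mol
Sn²⁺ + 2e⁻ → Sn, so n(e⁻) = 2 × 0.07582 = 0.1516 mol
In series, the same 0.1516 mol of electrons flows through the second cell.
K⁺ + e⁻ → K, so n(K) = 0.1516 mol
m(K) = 0.1516 × 39.10 = 5.93 g

5.93 g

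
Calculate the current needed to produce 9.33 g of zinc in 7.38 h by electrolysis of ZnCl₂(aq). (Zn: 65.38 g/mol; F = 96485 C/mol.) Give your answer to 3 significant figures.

n(Zn) = 9.33 / 65.38 = 0.1427 mol
Zn²⁺ + 2e⁻ → Zn, so n(e⁻) = 2 × 0.1427 = 0.2854 mol
Q = 0.2854 × 96485 = 27540 C
I = Q / t = 27540 / 26568 s = 1.04 A

1.04 A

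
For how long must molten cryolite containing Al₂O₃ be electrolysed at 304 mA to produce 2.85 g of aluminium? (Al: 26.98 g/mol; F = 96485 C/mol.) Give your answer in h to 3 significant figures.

27.9 h

n(Al) = 2.85 / 26.98 = 0.1056 mol
Al³⁺ + 3e⁻ → Al, so n(e⁻) = 3 × 0.1056 = 0.3168 mol
Q = 0.3168 × 96485 = 30570 C
t = Q / I = 30570 / 0.304 = 1.006×10^5 s = 27.9 h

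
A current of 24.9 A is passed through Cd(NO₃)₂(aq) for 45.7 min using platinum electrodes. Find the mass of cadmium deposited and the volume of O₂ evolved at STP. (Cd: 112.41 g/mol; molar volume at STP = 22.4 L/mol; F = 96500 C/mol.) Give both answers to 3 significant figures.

39.8 g Cd; 3.96 L O₂

Q = 24.9 × 2742 = 68280 C; n(e⁻) = 68280 / 96500 = 0.7076 mol
Cathode: Cd²⁺ + 2e⁻ → Cd → n(Cd) = 0.7076/2 = 0.3538 mol → 39.8 g
Anode: 2H₂O → O₂ + 4H⁺ + 4e⁻ → n(O₂) = 0.7076/4 = 0.1769 mol → 3.96 L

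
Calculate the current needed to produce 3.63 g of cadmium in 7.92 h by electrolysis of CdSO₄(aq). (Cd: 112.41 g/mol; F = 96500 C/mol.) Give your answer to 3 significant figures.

n(Cd) = 3.63 / 112.41 = 0.03229 mol
Cd²⁺ + 2e⁻ → Cd, so n(e⁻) = 2 × 0.03229 = 0.06458 mol
Q = 0.06458 × 96500 = 6232 C
I = Q / t = 6232 / 28512 s = 0.219 A

0.219 A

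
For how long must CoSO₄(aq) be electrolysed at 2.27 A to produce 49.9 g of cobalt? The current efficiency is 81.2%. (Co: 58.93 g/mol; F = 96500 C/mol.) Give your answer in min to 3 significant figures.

1480 min

n(Co) = 49.9 / 58.93 = 0.8468 mol
Co²⁺ + 2e⁻ → Co, so n(e⁻) = 2 × 0.8468 = 1.694 mol
Q = 1.694 × 96500 / 0.812 = 2.013×10^5 C
t = Q / I = 2.013×10^5 / 2.27 = 88680 s = 1480 min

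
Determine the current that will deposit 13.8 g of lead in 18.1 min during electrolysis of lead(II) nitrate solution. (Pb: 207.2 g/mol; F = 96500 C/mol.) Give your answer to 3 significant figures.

n(Pb) = 13.8 / 207.2 = 0.06660 mol
Pb²⁺ + 2e⁻ → Pb, so n(e⁻) = 2 × 0.06660 = 0.1332 mol
Q = 0.1332 × 96500 = 12850 C
I = Q / t = 12850 / 1086 s = 11.8 A

11.8 A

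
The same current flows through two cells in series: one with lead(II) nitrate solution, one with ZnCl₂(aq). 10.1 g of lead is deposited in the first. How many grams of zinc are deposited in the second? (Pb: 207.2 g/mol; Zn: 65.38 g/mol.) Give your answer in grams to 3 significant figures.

n(Pb) = 10.1 / 207.2 = 0.04875 mol
Pb²⁺ + 2e⁻ → Pb, so n(e⁻) = 2 × 0.04875 = 0.09750 mol
Same current for the same time ⇒ same n(e⁻) = 0.09750 mol in both cells.
Zn²⁺ + 2e⁻ → Zn, so n(Zn) = 0.09750 / 2 = 0.04875 mol
m(Zn) = 0.04875 × 65.38 = 3.19 g

3.19 g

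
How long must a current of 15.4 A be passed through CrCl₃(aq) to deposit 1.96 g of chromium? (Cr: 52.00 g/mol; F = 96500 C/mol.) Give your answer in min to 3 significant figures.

11.8 min

n(Cr) = 1.96 / 52.00 = 0.03769 mol
Cr³⁺ + 3e⁻ → Cr, so n(e⁻) = 3 × 0.03769 = 0.1131 mol
Q = 0.1131 × 96500 = 10910 C
t = Q / I = 10910 / 15.4 = 708.4 s = 11.8 min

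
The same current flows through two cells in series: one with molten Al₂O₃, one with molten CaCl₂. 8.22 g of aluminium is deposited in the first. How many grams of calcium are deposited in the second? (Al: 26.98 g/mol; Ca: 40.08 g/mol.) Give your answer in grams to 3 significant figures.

18.3 g

n(Al) = 8.22 / 26.98 = 0.3047 mol
Al³⁺ + 3e⁻ → Al, so n(e⁻) = 3 × 0.3047 = 0.9141 mol
In series, the same 0.9141 mol of electrons flows through the second cell.
Ca²⁺ + 2e⁻ → Ca, so n(Ca) = 0.9141 / 2 = 0.4571 mol
m(Ca) = 0.4571 × 40.08 = 18.3 g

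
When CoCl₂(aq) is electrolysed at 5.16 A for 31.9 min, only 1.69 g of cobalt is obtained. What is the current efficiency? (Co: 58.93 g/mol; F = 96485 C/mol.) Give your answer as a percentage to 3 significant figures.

Q = 5.16 × 1914 = 9876 C
n(e⁻) = 9876 / 96485 = 0.1024 mol
Co²⁺ + 2e⁻ → Co, so theoretical n(Co) = 0.05120 mol → 3.017 g
Efficiency = 1.69 / 3.017 = 0.5602 = 56.0%

56.0%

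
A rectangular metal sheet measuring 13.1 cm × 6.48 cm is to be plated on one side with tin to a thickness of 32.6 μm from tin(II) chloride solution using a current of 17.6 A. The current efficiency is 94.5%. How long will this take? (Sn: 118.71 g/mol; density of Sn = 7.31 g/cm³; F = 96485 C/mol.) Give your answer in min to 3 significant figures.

Plated area = 13.1 × 6.48 = 84.89 cm²
Volume = 84.89 × 32.6×10⁻⁴ cm = 0.2767 cm³
m(Sn) = 0.2767 × 7.31 = 2.023 g
n(Sn) = 2.023 / 118.71 = 0.01704 mol; n(e⁻) = 2 × 0.01704 = 0.03408 mol
Q = 0.03408 × 96485 / 0.945 = 3480 C
t = 3480 / 17.6 = 197.7 s = 3.30 min

3.30 min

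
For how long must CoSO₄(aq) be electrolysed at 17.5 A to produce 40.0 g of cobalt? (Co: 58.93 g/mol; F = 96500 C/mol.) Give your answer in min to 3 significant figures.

125 min

n(Co) = 40.0 / 58.93 = 0.6788 mol
Co²⁺ + 2e⁻ → Co, so n(e⁻) = 2 × 0.6788 = 1.358 mol
Q = 1.358 × 96500 = 1.310×10^5 C
t = Q / I = 1.310×10^5 / 17.5 = 7486 s = 125 min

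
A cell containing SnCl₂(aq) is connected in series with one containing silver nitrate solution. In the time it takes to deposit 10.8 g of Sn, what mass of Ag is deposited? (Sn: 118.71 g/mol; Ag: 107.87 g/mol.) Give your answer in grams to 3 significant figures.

n(Sn) = 10.8 / 118.71 = 0.09098 mol
Sn²⁺ + 2e⁻ → Sn, so n(e⁻) = 2 × 0.09098 = 0.1820 mol
Same current for the same time ⇒ same n(e⁻) = 0.1820 mol in both cells.
Ag⁺ + e⁻ → Ag, so n(Ag) = 0.1820 mol
m(Ag) = 0.1820 × 107.87 = 19.6 g

19.6 g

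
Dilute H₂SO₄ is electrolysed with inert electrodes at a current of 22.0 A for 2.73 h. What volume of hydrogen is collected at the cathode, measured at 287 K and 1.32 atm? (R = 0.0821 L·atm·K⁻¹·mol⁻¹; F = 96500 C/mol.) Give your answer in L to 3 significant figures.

Charge passed = 22.0 × 9828 = 2.162×10^5 C
n(e⁻) = Q/F = 2.162×10^5/96500 = 2.240 mol
2H⁺ + 2e⁻ → H₂, so n(H₂) = 2.240 / 2 = 1.120 mol
V = nRT/P = 1.120 × 0.0821 × 287 / 1.32 = 19.99 L

20.0 L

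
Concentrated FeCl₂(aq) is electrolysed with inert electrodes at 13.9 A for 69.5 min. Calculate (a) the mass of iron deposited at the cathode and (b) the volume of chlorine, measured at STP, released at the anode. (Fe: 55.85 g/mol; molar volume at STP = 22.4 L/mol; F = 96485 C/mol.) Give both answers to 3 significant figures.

16.8 g Fe; 6.73 L Cl₂

Q = 13.9 × 4170 = 57960 C; n(e⁻) = 57960 / 96485 = 0.6007 mol
Cathode: Fe²⁺ + 2e⁻ → Fe → n(Fe) = 0.6007/2 = 0.3004 mol → 16.8 g
Anode: 2Cl⁻ → Cl₂ + 2e⁻ → n(Cl₂) = 0.6007/2 = 0.3004 mol → 6.73 L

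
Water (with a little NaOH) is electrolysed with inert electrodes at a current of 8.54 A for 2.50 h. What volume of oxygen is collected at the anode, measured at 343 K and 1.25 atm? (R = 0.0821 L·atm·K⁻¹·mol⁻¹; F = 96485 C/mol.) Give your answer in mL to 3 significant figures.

Q = It = 8.54 × 9000 = 76860 C
n(e⁻) = Q/F = 76860/96485 = 0.7966 mol
2H₂O → O₂ + 4H⁺ + 4e⁻, so n(O₂) = 0.7966 / 4 = 0.1992 mol
V = nRT/P = 0.1992 × 0.0821 × 343 / 1.25 = 4.488 L
= 4490 mL

4490 mL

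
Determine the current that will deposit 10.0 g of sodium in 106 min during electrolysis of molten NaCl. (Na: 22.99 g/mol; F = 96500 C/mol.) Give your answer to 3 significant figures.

n(Na) = 10.0 / 22.99 = 0.4350 mol
Na⁺ + e⁻ → Na, so n(e⁻) = 0.4350 mol
Q = 0.4350 × 96500 = 41980 C
I = Q / t = 41980 / 6360 s = 6.60 A

6.60 A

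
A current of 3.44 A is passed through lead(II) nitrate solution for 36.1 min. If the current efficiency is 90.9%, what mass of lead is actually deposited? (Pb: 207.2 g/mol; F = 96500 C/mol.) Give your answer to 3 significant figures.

Q = 3.44 × 2166 = 7451 C
n(e⁻) = 7451 / 96500 = 0.07721 mol
Pb²⁺ + 2e⁻ → Pb, so theoretical m(Pb) = 0.03861 × 207.2 = 8.000 g
Actual mass = 90.9% × 8.000 = 7.27 g

7.27 g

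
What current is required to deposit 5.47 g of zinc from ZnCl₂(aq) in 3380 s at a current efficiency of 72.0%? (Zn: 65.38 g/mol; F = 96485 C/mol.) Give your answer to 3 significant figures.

n(Zn) = 5.47 / 65.38 = 0.08366 mol
Zn²⁺ + 2e⁻ → Zn, so n(e⁻) = 2 × 0.08366 = 0.1673 mol
Q = 0.1673 × 96485 / 0.720 = 22420 C
I = Q / t = 22420 / 3380 s = 6.63 A

6.63 A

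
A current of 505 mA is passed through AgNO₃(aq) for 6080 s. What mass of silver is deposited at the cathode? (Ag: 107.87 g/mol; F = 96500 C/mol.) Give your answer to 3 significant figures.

3.43 g

Charge passed = 0.505 × 6080 = 3070 C
n(e⁻) = Q/F = 3070/96500 = 0.03181 mol
Ag⁺ + e⁻ → Ag, so n(Ag) = 0.03181 mol
m = 0.03181 × 107.87 = 3.43 g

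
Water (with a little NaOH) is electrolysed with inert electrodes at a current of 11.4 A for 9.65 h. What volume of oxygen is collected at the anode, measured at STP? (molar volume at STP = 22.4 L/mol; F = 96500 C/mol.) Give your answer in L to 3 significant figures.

Q = 11.4 A × 34740 s = 3.960×10^5 C
n(e⁻) = Q/F = 3.960×10^5/96500 = 4.104 mol
2H₂O → O₂ + 4H⁺ + 4e⁻, so n(O₂) = 4.104 / 4 = 1.026 mol
V = 1.026 × 22.4 = 22.98 L

23.0 L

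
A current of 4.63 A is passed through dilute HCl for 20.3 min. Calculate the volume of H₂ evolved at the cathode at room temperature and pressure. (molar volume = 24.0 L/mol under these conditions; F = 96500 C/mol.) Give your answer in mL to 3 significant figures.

Charge passed = 4.63 × 1218 = 5639 C
Moles of electrons = 5639 / 96500 = 0.05844 mol
2H⁺ + 2e⁻ → H₂, so n(H₂) = 0.05844 / 2 = 0.02922 mol
V = 0.02922 × 24.0 = 0.7013 L
= 701 mL

701 mL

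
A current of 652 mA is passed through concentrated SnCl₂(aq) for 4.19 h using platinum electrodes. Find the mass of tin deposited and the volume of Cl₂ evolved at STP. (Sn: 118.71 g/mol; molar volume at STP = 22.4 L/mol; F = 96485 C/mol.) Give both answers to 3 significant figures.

Q = 0.652 × 15084 = 9835 C; n(e⁻) = 9835 / 96485 = 0.1019 mol
Cathode: Sn²⁺ + 2e⁻ → Sn → n(Sn) = 0.1019/2 = 0.05095 mol → 6.05 g
Anode: 2Cl⁻ → Cl₂ + 2e⁻ → n(Cl₂) = 0.1019/2 = 0.05095 mol → 1.14 L

6.05 g Sn; 1.14 L Cl₂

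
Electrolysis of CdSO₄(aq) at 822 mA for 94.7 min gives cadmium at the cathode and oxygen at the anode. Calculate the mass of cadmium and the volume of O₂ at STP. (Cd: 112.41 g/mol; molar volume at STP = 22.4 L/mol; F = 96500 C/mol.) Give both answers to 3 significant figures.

Q = 0.822 × 5682 = 4671 C; n(e⁻) = 4671 / 96500 = 0.04840 mol
Cathode: Cd²⁺ + 2e⁻ → Cd → n(Cd) = 0.04840/2 = 0.02420 mol → 2.72 g
Anode: 2H₂O → O₂ + 4H⁺ + 4e⁻ → n(O₂) = 0.04840/4 = 0.01210 mol → 0.271 L

2.72 g Cd; 0.271 L O₂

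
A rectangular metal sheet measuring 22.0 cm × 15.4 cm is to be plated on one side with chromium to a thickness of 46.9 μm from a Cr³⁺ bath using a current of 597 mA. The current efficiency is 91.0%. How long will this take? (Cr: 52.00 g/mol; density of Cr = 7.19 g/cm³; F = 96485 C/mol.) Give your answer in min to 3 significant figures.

Plated area = 22.0 × 15.4 = 338.8 cm²
Volume = 338.8 × 46.9×10⁻⁴ cm = 1.589 cm³
m(Cr) = 1.589 × 7.19 = 11.42 g
n(Cr) = 11.42 / 52.00 = 0.2196 mol; n(e⁻) = 3 × 0.2196 = 0.6588 mol
Q = 0.6588 × 96485 / 0.910 = 69850 C
t = 69850 / 0.597 = 1.170×10^5 s = 1950 min

1950 min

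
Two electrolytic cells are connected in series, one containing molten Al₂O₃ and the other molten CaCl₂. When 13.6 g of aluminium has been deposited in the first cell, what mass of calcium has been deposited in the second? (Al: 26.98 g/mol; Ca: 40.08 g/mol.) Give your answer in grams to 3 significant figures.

n(Al) = 13.6 / 26.98 = 0.5041 mol
Al³⁺ + 3e⁻ → Al, so n(e⁻) = 3 × 0.5041 = 1.512 mol
In series, the same 1.512 mol of electrons flows through the second cell.
Ca²⁺ + 2e⁻ → Ca, so n(Ca) = 1.512 / 2 = 0.7560 mol
m(Ca) = 0.7560 × 40.08 = 30.3 g

30.3 g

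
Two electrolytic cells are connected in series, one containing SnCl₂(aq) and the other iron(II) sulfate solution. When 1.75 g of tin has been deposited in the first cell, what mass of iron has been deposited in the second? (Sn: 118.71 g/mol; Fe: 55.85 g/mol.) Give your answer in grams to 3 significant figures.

n(Sn) = 1.75 / 118.71 = 0.01474 mol
Sn²⁺ + 2e⁻ → Sn, so n(e⁻) = 2 × 0.01474 = 0.02948 mol
Same current for the same time ⇒ same n(e⁻) = 0.02948 mol in both cells.
Fe²⁺ + 2e⁻ → Fe, so n(Fe) = 0.02948 / 2 = 0.01474 mol
m(Fe) = 0.01474 × 55.85 = 0.823 g

0.823 g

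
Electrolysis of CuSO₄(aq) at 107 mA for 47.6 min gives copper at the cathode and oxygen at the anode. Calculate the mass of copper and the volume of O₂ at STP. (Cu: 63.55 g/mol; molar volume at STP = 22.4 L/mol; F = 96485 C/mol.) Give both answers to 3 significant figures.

Q = 0.107 × 2856 = 305.6 C; n(e⁻) = 305.6 / 96485 = 0.003167 mol
Cathode: Cu²⁺ + 2e⁻ → Cu → n(Cu) = 0.003167/2 = 0.001584 mol → 0.101 g
Anode: 2H₂O → O₂ + 4H⁺ + 4e⁻ → n(O₂) = 0.003167/4 = 7.918×10^-4 mol → 0.0177 L

0.101 g Cu; 0.0177 L O₂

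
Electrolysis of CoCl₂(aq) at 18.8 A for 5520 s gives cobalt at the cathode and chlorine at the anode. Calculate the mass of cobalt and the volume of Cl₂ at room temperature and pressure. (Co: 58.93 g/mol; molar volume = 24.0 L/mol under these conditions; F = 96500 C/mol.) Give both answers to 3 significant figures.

31.7 g Co; 12.9 L Cl₂

Q = 18.8 × 5520 = 1.038×10^5 C; n(e⁻) = 1.038×10^5 / 96500 = 1.076 mol
Cathode: Co²⁺ + 2e⁻ → Co → n(Co) = 1.076/2 = 0.5380 mol → 31.7 g
Anode: 2Cl⁻ → Cl₂ + 2e⁻ → n(Cl₂) = 1.076/2 = 0.5380 mol → 12.9 L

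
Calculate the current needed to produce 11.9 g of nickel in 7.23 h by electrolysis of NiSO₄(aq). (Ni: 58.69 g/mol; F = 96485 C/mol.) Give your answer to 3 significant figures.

n(Ni) = 11.9 / 58.69 = 0.2028 mol
Ni²⁺ + 2e⁻ → Ni, so n(e⁻) = 2 × 0.2028 = 0.4056 mol
Q = 0.4056 × 96485 = 39130 C
I = Q / t = 39130 / 26028 s = 1.50 A

1.50 A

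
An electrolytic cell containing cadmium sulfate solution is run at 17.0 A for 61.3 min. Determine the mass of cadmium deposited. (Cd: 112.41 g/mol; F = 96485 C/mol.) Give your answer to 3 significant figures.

36.4 g

Q = 17.0 A × 3678 s = 62530 C
Moles of electrons = 62530 / 96485 = 0.6481 mol
Cd²⁺ + 2e⁻ → Cd, so n(Cd) = 0.6481 / 2 = 0.3241 mol
m = 0.3241 × 112.41 = 36.4 g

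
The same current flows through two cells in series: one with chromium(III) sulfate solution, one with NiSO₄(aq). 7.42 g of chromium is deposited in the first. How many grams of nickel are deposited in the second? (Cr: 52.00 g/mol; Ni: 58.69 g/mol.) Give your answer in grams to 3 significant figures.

n(Cr) = 7.42 / 52.00 = 0.1427 mol
Cr³⁺ + 3e⁻ → Cr, so n(e⁻) = 3 × 0.1427 = 0.4281 mol
The cells are in series, so the same charge (and hence the same n(e⁻) = 0.4281 mol) passes through both.
Ni²⁺ + 2e⁻ → Ni, so n(Ni) = 0.4281 / 2 = 0.2141 mol
m(Ni) = 0.2141 × 58.69 = 12.6 g

12.6 g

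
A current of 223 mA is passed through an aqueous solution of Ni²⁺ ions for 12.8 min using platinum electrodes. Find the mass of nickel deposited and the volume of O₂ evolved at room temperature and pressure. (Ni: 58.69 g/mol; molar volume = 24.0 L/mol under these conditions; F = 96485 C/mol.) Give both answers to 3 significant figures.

Q = 0.223 × 768 = 171.3 C; n(e⁻) = 171.3 / 96485 = 0.001775 mol
Cathode: Ni²⁺ + 2e⁻ → Ni → n(Ni) = 0.001775/2 = 8.875×10^-4 mol → 0.0521 g
Anode: 2H₂O → O₂ + 4H⁺ + 4e⁻ → n(O₂) = 0.001775/4 = 4.438×10^-4 mol → 0.0107 L

0.0521 g Ni; 0.0107 L O₂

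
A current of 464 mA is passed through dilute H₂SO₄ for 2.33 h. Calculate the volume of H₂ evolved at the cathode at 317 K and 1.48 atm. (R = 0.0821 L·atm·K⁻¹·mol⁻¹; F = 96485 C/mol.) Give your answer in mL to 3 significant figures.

355 mL

Q = 0.464 A × 8388 s = 3892 C
Moles of electrons = 3892 / 96485 = 0.04034 mol
2H⁺ + 2e⁻ → H₂, so n(H₂) = 0.04034 / 2 = 0.02017 mol
V = nRT/P = 0.02017 × 0.0821 × 317 / 1.48 = 0.3547 L
= 355 mL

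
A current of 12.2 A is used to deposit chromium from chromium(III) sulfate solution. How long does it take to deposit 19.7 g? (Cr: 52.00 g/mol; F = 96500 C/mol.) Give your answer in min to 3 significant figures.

150 min

n(Cr) = 19.7 / 52.00 = 0.3788 mol
Cr³⁺ + 3e⁻ → Cr, so n(e⁻) = 3 × 0.3788 = 1.136 mol
Q = 1.136 × 96500 = 1.096×10^5 C
t = Q / I = 1.096×10^5 / 12.2 = 8984 s = 150 min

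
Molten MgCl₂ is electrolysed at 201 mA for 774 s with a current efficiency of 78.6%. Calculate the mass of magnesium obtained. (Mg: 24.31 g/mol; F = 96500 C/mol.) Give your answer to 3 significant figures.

Q = 0.201 × 774 = 155.6 C
n(e⁻) = 155.6 / 96500 = 0.001612 mol
Mg²⁺ + 2e⁻ → Mg, so theoretical m(Mg) = 8.060×10^-4 × 24.31 = 0.01959 g
Actual mass = 78.6% × 0.01959 = 0.0154 g

0.0154 g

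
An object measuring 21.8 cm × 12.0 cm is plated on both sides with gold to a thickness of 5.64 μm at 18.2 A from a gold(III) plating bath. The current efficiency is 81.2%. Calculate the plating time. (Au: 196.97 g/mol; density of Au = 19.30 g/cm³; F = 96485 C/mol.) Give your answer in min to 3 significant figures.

9.44 min

Plated area = 2 × 21.8 × 12.0 = 523.2 cm²
Volume = 523.2 × 5.64×10⁻⁴ cm = 0.2951 cm³
m(Au) = 0.2951 × 19.30 = 5.695 g
n(Au) = 5.695 / 196.97 = 0.02891 mol; n(e⁻) = 3 × 0.02891 = 0.08673 mol
Q = 0.08673 × 96485 / 0.812 = 10310 C
t = 10310 / 18.2 = 566.5 s = 9.44 min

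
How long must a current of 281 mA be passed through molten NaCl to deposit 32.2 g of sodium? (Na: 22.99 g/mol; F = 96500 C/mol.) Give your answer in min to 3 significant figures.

8020 min

n(Na) = 32.2 / 22.99 = 1.401 mol
Na⁺ + e⁻ → Na, so n(e⁻) = 1.401 mol
Q = 1.401 × 96500 = 1.352×10^5 C
t = Q / I = 1.352×10^5 / 0.281 = 4.811×10^5 s = 8020 min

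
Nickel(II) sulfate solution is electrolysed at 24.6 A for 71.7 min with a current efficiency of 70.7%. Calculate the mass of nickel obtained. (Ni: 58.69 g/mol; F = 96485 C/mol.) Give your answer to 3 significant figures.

22.8 g

Q = 24.6 × 4302 = 1.058×10^5 C
n(e⁻) = 1.058×10^5 / 96485 = 1.097 mol
Ni²⁺ + 2e⁻ → Ni, so theoretical m(Ni) = 0.5485 × 58.69 = 32.19 g
Actual mass = 70.7% × 32.19 = 22.8 g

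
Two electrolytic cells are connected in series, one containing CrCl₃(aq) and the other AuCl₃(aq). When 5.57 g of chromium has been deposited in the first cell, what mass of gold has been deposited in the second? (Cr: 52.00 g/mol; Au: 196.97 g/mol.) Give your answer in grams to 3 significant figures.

21.1 g

n(Cr) = 5.57 / 52.00 = 0.1071 mol
Cr³⁺ + 3e⁻ → Cr, so n(e⁻) = 3 × 0.1071 = 0.3213 mol
The cells are in series, so the same charge (and hence the same n(e⁻) = 0.3213 mol) passes through both.
Au³⁺ + 3e⁻ → Au, so n(Au) = 0.3213 / 3 = 0.1071 mol
m(Au) = 0.1071 × 196.97 = 21.1 g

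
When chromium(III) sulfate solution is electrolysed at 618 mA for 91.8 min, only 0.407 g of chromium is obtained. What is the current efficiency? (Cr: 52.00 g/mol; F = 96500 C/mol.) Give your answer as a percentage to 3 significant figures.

66.6%

Q = 0.618 × 5508 = 3404 C
n(e⁻) = 3404 / 96500 = 0.03527 mol
Cr³⁺ + 3e⁻ → Cr, so theoretical n(Cr) = 0.01176 mol → 0.6115 g
Efficiency = 0.407 / 0.6115 = 0.6656 = 66.6%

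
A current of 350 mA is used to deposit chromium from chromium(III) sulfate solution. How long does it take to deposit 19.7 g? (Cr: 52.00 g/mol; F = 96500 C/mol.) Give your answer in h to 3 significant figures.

n(Cr) = 19.7 / 52.00 = 0.3788 mol
Cr³⁺ + 3e⁻ → Cr, so n(e⁻) = 3 × 0.3788 = 1.136 mol
Q = 1.136 × 96500 = 1.096×10^5 C
t = Q / I = 1.096×10^5 / 0.350 = 3.131×10^5 s = 87.0 h

87.0 h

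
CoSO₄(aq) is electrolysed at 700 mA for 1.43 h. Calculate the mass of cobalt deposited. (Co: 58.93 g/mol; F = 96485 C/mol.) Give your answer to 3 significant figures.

Q = It = 0.700 × 5148 = 3604 C
Moles of electrons = 3604 / 96485 = 0.03735 mol
Co²⁺ + 2e⁻ → Co, so n(Co) = 0.03735 / 2 = 0.01868 mol
m = 0.01868 × 58.93 = 1.10 g

1.10 g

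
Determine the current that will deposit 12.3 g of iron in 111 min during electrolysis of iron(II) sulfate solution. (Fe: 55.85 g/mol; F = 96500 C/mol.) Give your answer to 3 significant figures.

n(Fe) = 12.3 / 55.85 = 0.2202 mol
Fe²⁺ + 2e⁻ → Fe, so n(e⁻) = 2 × 0.2202 = 0.4404 mol
Q = 0.4404 × 96500 = 42500 C
I = Q / t = 42500 / 6660 s = 6.38 A

6.38 A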